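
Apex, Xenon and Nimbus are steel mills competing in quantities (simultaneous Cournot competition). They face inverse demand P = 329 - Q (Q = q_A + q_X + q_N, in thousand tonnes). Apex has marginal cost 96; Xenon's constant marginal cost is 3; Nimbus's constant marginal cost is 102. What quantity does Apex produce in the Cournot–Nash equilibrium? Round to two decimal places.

Apex's profit: π_A = (329 - Q)q_A - (96q_A). Setting ∂π_A/∂q_A = 0: 233 - 2q_A - (q_X + q_N) = 0.
Xenon's profit: π_X = (329 - Q)q_X - (3q_X). Setting ∂π_X/∂q_X = 0: 326 - 2q_X - (q_A + q_N) = 0.
Nimbus's profit: π_N = (329 - Q)q_N - (102q_N). Setting ∂π_N/∂q_N = 0: 227 - 2q_N - (q_A + q_X) = 0.
Summing all 3 equations gives 786 − 4Q = 0, hence Q = 393/2.
Back-substituting: q_A = (233 − 393/2) = 73/2, q_X = (326 − 393/2) = 259/2, q_N = (227 − 393/2) = 61/2.

36.50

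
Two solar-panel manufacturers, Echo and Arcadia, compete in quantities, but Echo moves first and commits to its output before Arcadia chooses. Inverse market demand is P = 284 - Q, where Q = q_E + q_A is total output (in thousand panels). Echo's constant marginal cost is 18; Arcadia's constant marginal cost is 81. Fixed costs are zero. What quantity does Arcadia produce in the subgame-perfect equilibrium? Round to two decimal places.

19.25

Solve by backward induction. Given q_E, the follower Arcadia maximises π_A = (284 - q_E - q_A)q_A - 81q_A.
Follower FOC: 203 - q_E - 2q_A = 0, so q_A(q_E) = (203 - q_E)/2.
The leader anticipates this reaction. Substituting into P = 284 - Q gives P = 365/2 - (1/2)q_E, so π_E = (365/2 - (1/2)q_E)q_E - 18q_E.
The leader's first-order condition 329/2 - q_E = 0 yields q_E = 329/2.
Then q_A = (203 - 329/2)/2 = 77/4.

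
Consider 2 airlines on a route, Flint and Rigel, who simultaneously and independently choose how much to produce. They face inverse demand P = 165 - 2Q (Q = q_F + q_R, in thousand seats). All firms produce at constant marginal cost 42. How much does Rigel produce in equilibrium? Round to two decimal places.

A representative firm's profit is π_i = q_i(165 - 2Q) - 42q_i.
First-order condition (treating rivals' output as given): 123 - 4q_i - 2q_j = 0.
With identical firms every q_j equals q_i, so q_j = q_i and 123 = 6q_i, giving q_i = 41/2.

20.50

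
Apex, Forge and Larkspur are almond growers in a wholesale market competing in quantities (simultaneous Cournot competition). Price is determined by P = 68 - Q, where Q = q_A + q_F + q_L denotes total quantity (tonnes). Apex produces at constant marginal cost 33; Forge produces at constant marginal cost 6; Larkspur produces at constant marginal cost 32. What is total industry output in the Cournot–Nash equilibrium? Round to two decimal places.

33.25

Apex's profit: π_A = (68 - Q)q_A - (33q_A). Setting ∂π_A/∂q_A = 0: 35 - 2q_A - (q_F + q_L) = 0.
Forge's profit: π_F = (68 - Q)q_F - (6q_F). Setting ∂π_F/∂q_F = 0: 62 - 2q_F - (q_A + q_L) = 0.
Larkspur's first-order condition: 36 - 2q_L - (q_A + q_F) = 0.
Adding the 3 conditions: 133 − 2Q − 2Q = 0, i.e. Q = 133/4.
Back-substituting: q_A = (35 − 133/4) = 7/4, q_F = (62 − 133/4) = 115/4, q_L = (36 − 133/4) = 11/4.
Total output Q = 7/4 + 115/4 + 11/4 = 133/4.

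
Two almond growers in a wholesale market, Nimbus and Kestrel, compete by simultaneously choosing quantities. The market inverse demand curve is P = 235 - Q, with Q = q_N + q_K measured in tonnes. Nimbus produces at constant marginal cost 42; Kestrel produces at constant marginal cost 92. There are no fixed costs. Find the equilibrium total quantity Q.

Nimbus's profit: π_N = (235 - Q)q_N - (42q_N). Setting ∂π_N/∂q_N = 0: 193 - 2q_N - (q_K) = 0.
Kestrel's profit: π_K = (235 - Q)q_K - (92q_K). Setting ∂π_K/∂q_K = 0: 143 - 2q_K - (q_N) = 0.
So q_N = (193 - q_K)/2 and q_K = (143 - q_N)/2.
Solving the pair: q_N = 81, q_K = 31.
Total output Q = 81 + 31 = 112.

112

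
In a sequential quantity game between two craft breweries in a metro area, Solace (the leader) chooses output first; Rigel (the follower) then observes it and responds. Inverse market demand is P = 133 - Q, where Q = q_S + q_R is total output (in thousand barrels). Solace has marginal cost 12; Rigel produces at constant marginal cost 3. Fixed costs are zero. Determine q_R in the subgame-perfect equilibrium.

37

The follower Rigel best-responds to any q_S: π_R = (133 - Q)q_R - 3q_R.
Setting the follower's marginal profit to zero, 130 - q_S - 2q_R = 0, i.e. q_R = (130 - q_S)/2.
Solace substitutes q_R(q_S) into its own profit: π_S = q_S(133 - q_S - (130 - q_S)/2) - 12q_S = (68 - (1/2)q_S)q_S - 12q_S.
Maximising: ∂π_S/∂q_S = 56 - q_S = 0, giving q_S = 56.
Then q_R = (130 - 56)/2 = 37.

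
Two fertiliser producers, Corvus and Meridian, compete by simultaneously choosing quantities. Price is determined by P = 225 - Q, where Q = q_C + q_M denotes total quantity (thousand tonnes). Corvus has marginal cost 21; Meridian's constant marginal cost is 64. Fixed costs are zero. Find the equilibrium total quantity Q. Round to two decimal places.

Corvus's profit: π_C = (225 - Q)q_C - (21q_C). Setting ∂π_C/∂q_C = 0: 204 - 2q_C - (q_M) = 0.
Meridian's first-order condition: 161 - 2q_M - (q_C) = 0.
So q_C = (204 - q_M)/2 and q_M = (161 - q_C)/2.
Solving the pair: q_C = 247/3, q_M = 118/3.
Total output Q = 247/3 + 118/3 = 365/3.

121.67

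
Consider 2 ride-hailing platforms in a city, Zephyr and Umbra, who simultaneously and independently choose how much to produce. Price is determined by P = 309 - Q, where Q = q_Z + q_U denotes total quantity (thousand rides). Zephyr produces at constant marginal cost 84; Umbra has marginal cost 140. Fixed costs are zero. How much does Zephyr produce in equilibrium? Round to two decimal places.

Zephyr's profit: π_Z = (309 - Q)q_Z - (84q_Z). Setting ∂π_Z/∂q_Z = 0: 225 - 2q_Z - (q_U) = 0.
Umbra's profit: π_U = (309 - Q)q_U - (140q_U). Setting ∂π_U/∂q_U = 0: 169 - 2q_U - (q_Z) = 0.
Best responses: q_Z = (225 - q_U)/2, q_U = (169 - q_Z)/2.
Solving the pair: q_Z = 281/3, q_U = 113/3.

93.67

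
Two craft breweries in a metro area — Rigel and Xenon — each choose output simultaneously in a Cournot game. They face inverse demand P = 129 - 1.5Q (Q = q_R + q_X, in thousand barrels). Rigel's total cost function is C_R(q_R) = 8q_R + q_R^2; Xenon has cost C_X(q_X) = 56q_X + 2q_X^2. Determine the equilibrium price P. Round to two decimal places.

Rigel's profit: π_R = (129 - 1.5Q)q_R - (8q_R + q_R²). Setting ∂π_R/∂q_R = 0: 121 - 5q_R - (3/2)(q_X) = 0.
Xenon's first-order condition: 73 - 7q_X - (3/2)(q_R) = 0.
So q_R = (121 - (3/2)q_X)/5 and q_X = (73 - (3/2)q_R)/7.
Substituting one into the other gives q_R = 22.5191 and q_X = 734/131.
Total output Q = 28.1221, so price P = 129 - (3/2)·28.1221 = 86.8168.

86.82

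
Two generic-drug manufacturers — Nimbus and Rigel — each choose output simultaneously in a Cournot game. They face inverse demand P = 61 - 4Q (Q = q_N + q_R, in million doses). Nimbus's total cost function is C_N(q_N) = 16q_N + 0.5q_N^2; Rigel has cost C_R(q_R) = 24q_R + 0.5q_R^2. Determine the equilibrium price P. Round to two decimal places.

35.77

Nimbus's profit: π_N = (61 - 4Q)q_N - (16q_N + (1/2)q_N²). Setting ∂π_N/∂q_N = 0: 45 - 9q_N - 4(q_R) = 0.
Rigel's profit: π_R = (61 - 4Q)q_R - (24q_R + (1/2)q_R²). Setting ∂π_R/∂q_R = 0: 37 - 9q_R - 4(q_N) = 0.
Rearranging gives the reaction functions q_N = (45 - 4q_R)/9 and q_R = (37 - 4q_N)/9.
Solving the pair: q_N = 257/65, q_R = 153/65.
Total output Q = 82/13, so price P = 61 - 4·(82/13) = 465/13.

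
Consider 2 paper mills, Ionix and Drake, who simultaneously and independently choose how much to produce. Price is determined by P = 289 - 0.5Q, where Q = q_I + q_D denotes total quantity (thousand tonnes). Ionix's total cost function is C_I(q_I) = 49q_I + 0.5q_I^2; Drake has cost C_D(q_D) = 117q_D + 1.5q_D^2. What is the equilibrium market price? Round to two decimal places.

Ionix's profit: π_I = (289 - 0.5Q)q_I - (49q_I + (1/2)q_I²). Setting ∂π_I/∂q_I = 0: 240 - 2q_I - (1/2)(q_D) = 0.
Drake's profit: π_D = (289 - 0.5Q)q_D - (117q_D + (3/2)q_D²). Setting ∂π_D/∂q_D = 0: 172 - 4q_D - (1/2)(q_I) = 0.
Best responses: q_I = (240 - (1/2)q_D)/2, q_D = (172 - (1/2)q_I)/4.
Substituting one into the other gives q_I = 112.7742 and q_D = 896/31.
Total output Q = 141.6774, so price P = 289 - (1/2)·141.6774 = 218.1613.

218.16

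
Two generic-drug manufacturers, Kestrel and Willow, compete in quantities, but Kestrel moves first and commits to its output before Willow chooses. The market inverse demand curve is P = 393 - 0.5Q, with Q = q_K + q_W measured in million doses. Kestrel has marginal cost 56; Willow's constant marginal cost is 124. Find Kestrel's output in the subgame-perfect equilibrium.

405

The follower Willow best-responds to any q_K: π_W = (393 - 0.5Q)q_W - 124q_W.
Follower FOC: 269 - (1/2)q_K - q_W = 0, so q_W(q_K) = (269 - (1/2)q_K).
Kestrel substitutes q_W(q_K) into its own profit: π_K = q_K(393 - (1/2)q_K - (269 - (1/2)q_K)/2) - 56q_K = (517/2 - (1/4)q_K)q_K - 56q_K.
Maximising: ∂π_K/∂q_K = 405/2 - (1/2)q_K = 0, giving q_K = 405.
Then q_W = (269 - (1/2)·405) = 133/2.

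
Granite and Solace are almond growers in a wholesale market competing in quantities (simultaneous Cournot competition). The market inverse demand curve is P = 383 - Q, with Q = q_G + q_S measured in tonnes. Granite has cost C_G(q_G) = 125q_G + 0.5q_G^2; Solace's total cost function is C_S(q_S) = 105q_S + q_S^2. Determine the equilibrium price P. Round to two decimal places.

Granite's profit: π_G = (383 - Q)q_G - (125q_G + (1/2)q_G²). Setting ∂π_G/∂q_G = 0: 258 - 3q_G - (q_S) = 0.
Solace's profit: π_S = (383 - Q)q_S - (105q_S + q_S²). Setting ∂π_S/∂q_S = 0: 278 - 4q_S - (q_G) = 0.
So q_G = (258 - q_S)/3 and q_S = (278 - q_G)/4.
Solving the pair: q_G = 754/11, q_S = 576/11.
Total output Q = 1330/11, so price P = 383 - 1330/11 = 262.0909.

262.09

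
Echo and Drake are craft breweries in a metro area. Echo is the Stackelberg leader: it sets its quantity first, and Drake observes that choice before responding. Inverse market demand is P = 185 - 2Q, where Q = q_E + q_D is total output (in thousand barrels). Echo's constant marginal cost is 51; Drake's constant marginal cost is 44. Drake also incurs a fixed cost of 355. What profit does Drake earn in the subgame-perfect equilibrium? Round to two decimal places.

The follower Drake best-responds to any q_E: π_D = (185 - 2Q)q_D - 44q_D.
Setting the follower's marginal profit to zero, 141 - 2q_E - 4q_D = 0, i.e. q_D = (141 - 2q_E)/4.
The leader anticipates this reaction. Substituting into P = 185 - 2Q gives P = 229/2 - q_E, so π_E = (229/2 - q_E)q_E - 51q_E.
The leader's first-order condition 127/2 - 2q_E = 0 yields q_E = 127/4.
Then q_D = (141 - 2·(127/4))/4 = 155/8.
Price P = 185 - 2·(409/8) = 331/4.
Drake's profit: (331/4 - 44)·(155/8) - 355 = 395.7813.

395.78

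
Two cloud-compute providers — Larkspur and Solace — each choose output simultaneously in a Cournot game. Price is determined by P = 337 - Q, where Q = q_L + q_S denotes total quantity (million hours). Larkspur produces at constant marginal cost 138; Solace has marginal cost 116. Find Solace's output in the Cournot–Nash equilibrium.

Larkspur's profit: π_L = (337 - Q)q_L - (138q_L). Setting ∂π_L/∂q_L = 0: 199 - 2q_L - (q_S) = 0.
Solace's profit: π_S = (337 - Q)q_S - (116q_S). Setting ∂π_S/∂q_S = 0: 221 - 2q_S - (q_L) = 0.
Rearranging gives the reaction functions q_L = (199 - q_S)/2 and q_S = (221 - q_L)/2.
Solving the pair: q_L = 59, q_S = 81.

81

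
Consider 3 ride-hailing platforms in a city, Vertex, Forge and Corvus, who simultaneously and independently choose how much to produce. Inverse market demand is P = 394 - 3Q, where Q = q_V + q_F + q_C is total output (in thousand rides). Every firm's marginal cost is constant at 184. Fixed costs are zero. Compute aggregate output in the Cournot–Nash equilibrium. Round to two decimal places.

Each firm earns π_i = (394 - 3Q)q_i - 184q_i.
First-order condition (treating rivals' output as given): 210 - 6q_i - 3·Σ_{j≠i} q_j = 0.
With identical firms every q_j equals q_i, so Σ_{j≠i} q_j = 2q_i and 210 = 12q_i, giving q_i = 35/2.
Total output Q = 35/2 + 35/2 + 35/2 = 105/2.

52.50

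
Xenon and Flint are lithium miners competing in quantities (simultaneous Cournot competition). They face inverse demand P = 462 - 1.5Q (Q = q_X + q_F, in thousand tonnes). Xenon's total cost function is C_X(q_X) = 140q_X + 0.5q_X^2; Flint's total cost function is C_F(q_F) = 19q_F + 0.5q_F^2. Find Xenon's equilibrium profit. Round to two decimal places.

Xenon's profit: π_X = (462 - 1.5Q)q_X - (140q_X + (1/2)q_X²). Setting ∂π_X/∂q_X = 0: 322 - 4q_X - (3/2)(q_F) = 0.
Flint's first-order condition: 443 - 4q_F - (3/2)(q_X) = 0.
Rearranging gives the reaction functions q_X = (322 - (3/2)q_F)/4 and q_F = (443 - (3/2)q_X)/4.
Solving the pair: q_X = 45.3455, q_F = 93.7455.
Price P = 462 - (3/2)·(1530/11) = 253.3636.
Xenon's profit: 253.3636·45.3455 - 140·45.3455 - (1/2)·45.3455² = 4112.4205.

4112.42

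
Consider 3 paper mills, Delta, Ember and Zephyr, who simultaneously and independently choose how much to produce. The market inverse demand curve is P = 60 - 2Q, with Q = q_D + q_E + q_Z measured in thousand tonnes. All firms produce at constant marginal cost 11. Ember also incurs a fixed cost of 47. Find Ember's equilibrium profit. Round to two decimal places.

A representative firm's profit is π_i = q_i(60 - 2Q) - 11q_i.
First-order condition (treating rivals' output as given): 49 - 4q_i - 2·Σ_{j≠i} q_j = 0.
By symmetry each firm produces the same amount; substituting Σ_{j≠i} q_j = 2q_i yields q_i = 49/8.
Price P = 60 - 2·(147/8) = 93/4.
Ember's profit: (93/4 - 11)·(49/8) - 47 = 897/32.

28.03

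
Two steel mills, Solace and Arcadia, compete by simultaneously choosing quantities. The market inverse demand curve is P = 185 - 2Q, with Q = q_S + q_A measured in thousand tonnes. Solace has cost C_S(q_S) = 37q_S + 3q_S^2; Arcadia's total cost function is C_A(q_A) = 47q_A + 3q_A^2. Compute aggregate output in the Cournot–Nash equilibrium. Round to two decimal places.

23.83

Solace's profit: π_S = (185 - 2Q)q_S - (37q_S + 3q_S²). Setting ∂π_S/∂q_S = 0: 148 - 10q_S - 2(q_A) = 0.
Arcadia's profit: π_A = (185 - 2Q)q_A - (47q_A + 3q_A²). Setting ∂π_A/∂q_A = 0: 138 - 10q_A - 2(q_S) = 0.
So q_S = (148 - 2q_A)/10 and q_A = (138 - 2q_S)/10.
Substituting one into the other gives q_S = 301/24 and q_A = 271/24.
Total output Q = 301/24 + 271/24 = 143/6.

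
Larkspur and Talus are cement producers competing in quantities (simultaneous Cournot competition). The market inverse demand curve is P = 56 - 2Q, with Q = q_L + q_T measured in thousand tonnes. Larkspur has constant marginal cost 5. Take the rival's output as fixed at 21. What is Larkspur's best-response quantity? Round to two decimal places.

2.25

With the rival's output fixed at 21, Larkspur's profit is π_L = (56 - 2·21 - 2q_L)q_L - (5q_L) = (14 - 2q_L)q_L - (5q_L).
∂π_L/∂q_L = 9 - 4q_L = 0, so q_L = 9/4.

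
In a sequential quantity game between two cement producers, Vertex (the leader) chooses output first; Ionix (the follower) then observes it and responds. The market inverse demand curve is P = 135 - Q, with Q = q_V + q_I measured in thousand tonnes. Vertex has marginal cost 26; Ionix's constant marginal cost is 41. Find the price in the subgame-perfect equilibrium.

Solve by backward induction. Given q_V, the follower Ionix maximises π_I = (135 - q_V - q_I)q_I - 41q_I.
∂π_I/∂q_I = 94 - q_V - 2q_I = 0 gives the reaction function q_I = (94 - q_V)/2.
The leader anticipates this reaction. Substituting into P = 135 - Q gives P = 88 - (1/2)q_V, so π_V = (88 - (1/2)q_V)q_V - 26q_V.
Maximising: ∂π_V/∂q_V = 62 - q_V = 0, giving q_V = 62.
Then q_I = (94 - 62)/2 = 16.
Total output Q = 78, so price P = 135 - 78 = 57.

57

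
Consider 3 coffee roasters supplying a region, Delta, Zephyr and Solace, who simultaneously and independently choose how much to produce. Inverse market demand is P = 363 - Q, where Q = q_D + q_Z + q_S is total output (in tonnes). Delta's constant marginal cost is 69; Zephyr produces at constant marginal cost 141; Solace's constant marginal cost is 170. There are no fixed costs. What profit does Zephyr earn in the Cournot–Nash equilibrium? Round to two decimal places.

2002.56

Delta's profit: π_D = (363 - Q)q_D - (69q_D). Setting ∂π_D/∂q_D = 0: 294 - 2q_D - (q_Z + q_S) = 0.
Zephyr's profit: π_Z = (363 - Q)q_Z - (141q_Z). Setting ∂π_Z/∂q_Z = 0: 222 - 2q_Z - (q_D + q_S) = 0.
Solace's first-order condition: 193 - 2q_S - (q_D + q_Z) = 0.
Summing all 3 equations gives 709 − 4Q = 0, hence Q = 709/4.
Back-substituting: q_D = (294 − 709/4) = 467/4, q_Z = (222 − 709/4) = 179/4, q_S = (193 − 709/4) = 63/4.
Price P = 363 - 709/4 = 743/4.
Zephyr's profit: (743/4 - 141)·(179/4) = 2002.5625.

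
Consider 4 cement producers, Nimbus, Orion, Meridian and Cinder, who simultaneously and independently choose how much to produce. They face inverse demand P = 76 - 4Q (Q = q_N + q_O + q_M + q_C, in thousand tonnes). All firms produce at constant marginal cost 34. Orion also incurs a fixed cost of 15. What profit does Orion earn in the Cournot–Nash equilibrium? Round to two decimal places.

2.64

Each firm earns π_i = (76 - 4Q)q_i - 34q_i.
First-order condition (treating rivals' output as given): 42 - 8q_i - 4·Σ_{j≠i} q_j = 0.
With identical firms every q_j equals q_i, so Σ_{j≠i} q_j = 3q_i and 42 = 20q_i, giving q_i = 21/10.
Price P = 76 - 4·(42/5) = 212/5.
Orion's profit: (212/5 - 34)·(21/10) - 15 = 66/25.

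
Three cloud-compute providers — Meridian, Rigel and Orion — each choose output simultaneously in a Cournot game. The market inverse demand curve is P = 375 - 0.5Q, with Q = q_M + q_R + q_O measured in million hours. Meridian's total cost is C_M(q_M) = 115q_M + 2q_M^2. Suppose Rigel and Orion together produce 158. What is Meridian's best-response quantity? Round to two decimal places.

With rivals' combined output fixed at 158, Meridian's profit is π_M = (375 - (1/2)·158 - (1/2)q_M)q_M - (115q_M + 2q_M²) = (296 - (1/2)q_M)q_M - (115q_M + 2q_M²).
∂π_M/∂q_M = 181 - 5q_M = 0, so q_M = 181/5.

36.20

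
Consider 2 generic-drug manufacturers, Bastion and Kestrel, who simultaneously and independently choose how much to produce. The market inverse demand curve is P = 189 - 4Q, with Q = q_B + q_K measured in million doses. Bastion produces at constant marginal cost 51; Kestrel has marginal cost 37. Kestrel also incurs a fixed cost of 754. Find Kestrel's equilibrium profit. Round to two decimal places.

11.44

Bastion's profit: π_B = (189 - 4Q)q_B - (51q_B). Setting ∂π_B/∂q_B = 0: 138 - 8q_B - 4(q_K) = 0.
Kestrel's first-order condition: 152 - 8q_K - 4(q_B) = 0.
Rearranging gives the reaction functions q_B = (138 - 4q_K)/8 and q_K = (152 - 4q_B)/8.
Substituting one into the other gives q_B = 31/3 and q_K = 83/6.
Price P = 189 - 4·(145/6) = 277/3.
Kestrel's profit: (277/3 - 37)·(83/6) - 754 = 103/9.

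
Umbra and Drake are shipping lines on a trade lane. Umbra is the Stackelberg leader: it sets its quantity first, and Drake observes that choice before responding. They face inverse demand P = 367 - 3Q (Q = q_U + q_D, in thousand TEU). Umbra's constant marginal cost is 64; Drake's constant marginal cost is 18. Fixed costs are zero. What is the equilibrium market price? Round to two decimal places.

128.25

The follower Drake best-responds to any q_U: π_D = (367 - 3Q)q_D - 18q_D.
∂π_D/∂q_D = 349 - 3q_U - 6q_D = 0 gives the reaction function q_D = (349 - 3q_U)/6.
Umbra substitutes q_D(q_U) into its own profit: π_U = q_U(367 - 3q_U - (349 - 3q_U)/2) - 64q_U = (385/2 - (3/2)q_U)q_U - 64q_U.
Maximising: ∂π_U/∂q_U = 257/2 - 3q_U = 0, giving q_U = 257/6.
Then q_D = (349 - 3·(257/6))/6 = 147/4.
Total output Q = 955/12, so price P = 367 - 3·(955/12) = 513/4.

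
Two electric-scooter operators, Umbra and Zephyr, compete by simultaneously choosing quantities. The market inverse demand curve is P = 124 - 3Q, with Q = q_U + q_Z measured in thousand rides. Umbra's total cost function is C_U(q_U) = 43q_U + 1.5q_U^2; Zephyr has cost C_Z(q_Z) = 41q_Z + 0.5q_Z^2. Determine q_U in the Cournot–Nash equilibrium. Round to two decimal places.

Umbra's profit: π_U = (124 - 3Q)q_U - (43q_U + (3/2)q_U²). Setting ∂π_U/∂q_U = 0: 81 - 9q_U - 3(q_Z) = 0.
Zephyr's profit: π_Z = (124 - 3Q)q_Z - (41q_Z + (1/2)q_Z²). Setting ∂π_Z/∂q_Z = 0: 83 - 7q_Z - 3(q_U) = 0.
So q_U = (81 - 3q_Z)/9 and q_Z = (83 - 3q_U)/7.
Substituting one into the other gives q_U = 53/9 and q_Z = 28/3.

5.89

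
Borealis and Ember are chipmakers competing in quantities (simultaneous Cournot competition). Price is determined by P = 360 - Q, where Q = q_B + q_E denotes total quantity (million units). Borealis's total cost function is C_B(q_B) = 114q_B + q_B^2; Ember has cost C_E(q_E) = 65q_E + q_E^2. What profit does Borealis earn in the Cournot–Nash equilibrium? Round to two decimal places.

4219.74

Borealis's profit: π_B = (360 - Q)q_B - (114q_B + q_B²). Setting ∂π_B/∂q_B = 0: 246 - 4q_B - (q_E) = 0.
Ember's profit: π_E = (360 - Q)q_E - (65q_E + q_E²). Setting ∂π_E/∂q_E = 0: 295 - 4q_E - (q_B) = 0.
Rearranging gives the reaction functions q_B = (246 - q_E)/4 and q_E = (295 - q_B)/4.
Solving the pair: q_B = 689/15, q_E = 934/15.
Price P = 360 - 541/5 = 1259/5.
Borealis's profit: (1259/5)·(689/15) - 114·(689/15) - (689/15)² = 4219.7422.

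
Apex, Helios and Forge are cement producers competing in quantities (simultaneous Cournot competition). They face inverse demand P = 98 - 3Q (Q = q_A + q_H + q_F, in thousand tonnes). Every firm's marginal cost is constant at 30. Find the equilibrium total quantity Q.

17

Each firm earns π_i = (98 - 3Q)q_i - 30q_i.
First-order condition (treating rivals' output as given): 68 - 6q_i - 3·Σ_{j≠i} q_j = 0.
With identical firms every q_j equals q_i, so Σ_{j≠i} q_j = 2q_i and 68 = 12q_i, giving q_i = 17/3.
Total output Q = 17/3 + 17/3 + 17/3 = 17.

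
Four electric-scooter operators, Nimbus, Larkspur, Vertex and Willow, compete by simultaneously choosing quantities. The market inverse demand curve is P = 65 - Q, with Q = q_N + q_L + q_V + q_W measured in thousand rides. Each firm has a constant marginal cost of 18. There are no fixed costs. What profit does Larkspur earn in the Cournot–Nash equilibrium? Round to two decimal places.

88.36

Each firm earns π_i = (65 - Q)q_i - 18q_i.
First-order condition (treating rivals' output as given): 47 - 2q_i - Σ_{j≠i} q_j = 0.
With identical firms every q_j equals q_i, so Σ_{j≠i} q_j = 3q_i and 47 = 5q_i, giving q_i = 47/5.
Price P = 65 - 188/5 = 137/5.
Larkspur's profit: (137/5 - 18)·(47/5) = 88.3600.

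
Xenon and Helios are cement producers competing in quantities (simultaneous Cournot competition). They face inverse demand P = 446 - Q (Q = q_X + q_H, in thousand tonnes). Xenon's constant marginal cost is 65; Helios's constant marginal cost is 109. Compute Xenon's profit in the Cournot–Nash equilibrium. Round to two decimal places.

20069.44

Xenon's profit: π_X = (446 - Q)q_X - (65q_X). Setting ∂π_X/∂q_X = 0: 381 - 2q_X - (q_H) = 0.
Helios's profit: π_H = (446 - Q)q_H - (109q_H). Setting ∂π_H/∂q_H = 0: 337 - 2q_H - (q_X) = 0.
So q_X = (381 - q_H)/2 and q_H = (337 - q_X)/2.
Substituting one into the other gives q_X = 425/3 and q_H = 293/3.
Price P = 446 - 718/3 = 620/3.
Xenon's profit: (620/3 - 65)·(425/3) = 20069.4444.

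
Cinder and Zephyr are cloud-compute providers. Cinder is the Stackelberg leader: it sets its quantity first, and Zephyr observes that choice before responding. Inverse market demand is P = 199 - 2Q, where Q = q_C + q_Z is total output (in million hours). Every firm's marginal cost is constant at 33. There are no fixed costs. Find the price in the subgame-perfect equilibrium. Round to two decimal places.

74.50

The follower Zephyr best-responds to any q_C: π_Z = (199 - 2Q)q_Z - 33q_Z.
Follower FOC: 166 - 2q_C - 4q_Z = 0, so q_Z(q_C) = (166 - 2q_C)/4.
Cinder substitutes q_Z(q_C) into its own profit: π_C = q_C(199 - 2q_C - (166 - 2q_C)/2) - 33q_C = (116 - q_C)q_C - 33q_C.
Leader FOC: 83 - 2q_C = 0, so q_C = 83/2.
Then q_Z = (166 - 2·(83/2))/4 = 83/4.
Total output Q = 249/4, so price P = 199 - 2·(249/4) = 149/2.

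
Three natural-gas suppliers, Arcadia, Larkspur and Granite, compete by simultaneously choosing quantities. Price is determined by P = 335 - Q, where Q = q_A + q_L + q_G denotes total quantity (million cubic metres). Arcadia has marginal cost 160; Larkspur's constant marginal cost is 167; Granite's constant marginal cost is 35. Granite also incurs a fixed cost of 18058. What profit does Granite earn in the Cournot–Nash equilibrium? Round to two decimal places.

1332.56

Arcadia's profit: π_A = (335 - Q)q_A - (160q_A). Setting ∂π_A/∂q_A = 0: 175 - 2q_A - (q_L + q_G) = 0.
Larkspur's first-order condition: 168 - 2q_L - (q_A + q_G) = 0.
Granite's profit: π_G = (335 - Q)q_G - (35q_G). Setting ∂π_G/∂q_G = 0: 300 - 2q_G - (q_A + q_L) = 0.
Adding the 3 first-order conditions: 643 − 4Q = 0, so Q = 643/4.
Back-substituting: q_A = (175 − 643/4) = 57/4, q_L = (168 − 643/4) = 29/4, q_G = (300 − 643/4) = 557/4.
Price P = 335 - 643/4 = 697/4.
Granite's profit: (697/4 - 35)·(557/4) - 18058 = 1332.5625.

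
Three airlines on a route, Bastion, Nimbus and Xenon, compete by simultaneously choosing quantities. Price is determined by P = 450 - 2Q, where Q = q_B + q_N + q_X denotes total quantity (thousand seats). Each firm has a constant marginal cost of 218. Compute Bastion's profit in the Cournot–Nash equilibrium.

Each firm earns π_i = (450 - 2Q)q_i - 218q_i.
First-order condition (treating rivals' output as given): 232 - 4q_i - 2·Σ_{j≠i} q_j = 0.
With identical firms every q_j equals q_i, so Σ_{j≠i} q_j = 2q_i and 232 = 8q_i, giving q_i = 29.
Price P = 450 - 2·87 = 276.
Bastion's profit: (276 - 218)·29 = 1682.

1682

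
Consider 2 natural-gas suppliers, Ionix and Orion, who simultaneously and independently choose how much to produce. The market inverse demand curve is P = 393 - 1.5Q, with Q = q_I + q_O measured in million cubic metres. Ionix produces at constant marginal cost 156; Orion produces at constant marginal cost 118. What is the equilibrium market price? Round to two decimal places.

Ionix's profit: π_I = (393 - 1.5Q)q_I - (156q_I). Setting ∂π_I/∂q_I = 0: 237 - 3q_I - (3/2)(q_O) = 0.
Orion's first-order condition: 275 - 3q_O - (3/2)(q_I) = 0.
Rearranging gives the reaction functions q_I = (237 - (3/2)q_O)/3 and q_O = (275 - (3/2)q_I)/3.
Solving the pair: q_I = 398/9, q_O = 626/9.
Total output Q = 1024/9, so price P = 393 - (3/2)·(1024/9) = 667/3.

222.33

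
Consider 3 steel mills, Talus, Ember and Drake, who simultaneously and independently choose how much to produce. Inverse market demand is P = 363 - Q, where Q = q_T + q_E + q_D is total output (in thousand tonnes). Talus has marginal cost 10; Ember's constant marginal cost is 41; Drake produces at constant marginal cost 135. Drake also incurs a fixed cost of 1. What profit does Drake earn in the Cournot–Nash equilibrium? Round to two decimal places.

Talus's profit: π_T = (363 - Q)q_T - (10q_T). Setting ∂π_T/∂q_T = 0: 353 - 2q_T - (q_E + q_D) = 0.
Ember's first-order condition: 322 - 2q_E - (q_T + q_D) = 0.
Drake's profit: π_D = (363 - Q)q_D - (135q_D). Setting ∂π_D/∂q_D = 0: 228 - 2q_D - (q_T + q_E) = 0.
Adding the 3 conditions: 903 − 2Q − 2Q = 0, i.e. Q = 903/4.
Back-substituting: q_T = (353 − 903/4) = 509/4, q_E = (322 − 903/4) = 385/4, q_D = (228 − 903/4) = 9/4.
Price P = 363 - 903/4 = 549/4.
Drake's profit: (549/4 - 135)·(9/4) - 1 = 65/16.

4.06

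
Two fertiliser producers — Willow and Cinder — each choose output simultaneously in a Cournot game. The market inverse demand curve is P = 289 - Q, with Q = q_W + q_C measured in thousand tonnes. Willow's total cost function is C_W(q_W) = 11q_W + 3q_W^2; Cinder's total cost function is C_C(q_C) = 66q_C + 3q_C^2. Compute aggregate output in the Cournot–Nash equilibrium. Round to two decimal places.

55.67

Willow's profit: π_W = (289 - Q)q_W - (11q_W + 3q_W²). Setting ∂π_W/∂q_W = 0: 278 - 8q_W - (q_C) = 0.
Cinder's profit: π_C = (289 - Q)q_C - (66q_C + 3q_C²). Setting ∂π_C/∂q_C = 0: 223 - 8q_C - (q_W) = 0.
Best responses: q_W = (278 - q_C)/8, q_C = (223 - q_W)/8.
Substituting one into the other gives q_W = 667/21 and q_C = 502/21.
Total output Q = 667/21 + 502/21 = 167/3.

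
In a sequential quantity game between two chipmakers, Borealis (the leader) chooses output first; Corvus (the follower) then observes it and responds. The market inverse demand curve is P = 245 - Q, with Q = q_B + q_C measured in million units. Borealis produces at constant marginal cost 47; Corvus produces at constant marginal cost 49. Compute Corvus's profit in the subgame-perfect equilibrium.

2304

The follower Corvus best-responds to any q_B: π_C = (245 - Q)q_C - 49q_C.
Setting the follower's marginal profit to zero, 196 - q_B - 2q_C = 0, i.e. q_C = (196 - q_B)/2.
The leader anticipates this reaction. Substituting into P = 245 - Q gives P = 147 - (1/2)q_B, so π_B = (147 - (1/2)q_B)q_B - 47q_B.
Leader FOC: 100 - q_B = 0, so q_B = 100.
Then q_C = (196 - 100)/2 = 48.
Price P = 245 - 148 = 97.
Corvus's profit: (97 - 49)·48 = 2304.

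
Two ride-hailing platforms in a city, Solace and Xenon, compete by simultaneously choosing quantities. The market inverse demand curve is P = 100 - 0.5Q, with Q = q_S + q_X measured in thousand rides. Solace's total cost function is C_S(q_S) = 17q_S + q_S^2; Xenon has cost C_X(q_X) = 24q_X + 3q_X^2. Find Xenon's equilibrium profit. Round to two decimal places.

Solace's profit: π_S = (100 - 0.5Q)q_S - (17q_S + q_S²). Setting ∂π_S/∂q_S = 0: 83 - 3q_S - (1/2)(q_X) = 0.
Xenon's first-order condition: 76 - 7q_X - (1/2)(q_S) = 0.
Best responses: q_S = (83 - (1/2)q_X)/3, q_X = (76 - (1/2)q_S)/7.
Substituting one into the other gives q_S = 26.1687 and q_X = 746/83.
Price P = 100 - (1/2)·35.1566 = 82.4217.
Xenon's profit: 82.4217·(746/83) - 24·(746/83) - 3(746/83)² = 282.7415.

282.74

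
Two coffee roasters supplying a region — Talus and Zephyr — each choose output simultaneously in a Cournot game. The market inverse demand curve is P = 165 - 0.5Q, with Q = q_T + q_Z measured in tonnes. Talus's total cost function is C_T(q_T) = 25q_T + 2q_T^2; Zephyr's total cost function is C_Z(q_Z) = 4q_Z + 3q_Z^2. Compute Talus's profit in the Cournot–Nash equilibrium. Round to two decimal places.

1675.07

Talus's profit: π_T = (165 - 0.5Q)q_T - (25q_T + 2q_T²). Setting ∂π_T/∂q_T = 0: 140 - 5q_T - (1/2)(q_Z) = 0.
Zephyr's first-order condition: 161 - 7q_Z - (1/2)(q_T) = 0.
Rearranging gives the reaction functions q_T = (140 - (1/2)q_Z)/5 and q_Z = (161 - (1/2)q_T)/7.
Solving the pair: q_T = 25.8849, q_Z = 21.1511.
Price P = 165 - (1/2)·47.0360 = 141.4820.
Talus's profit: 141.4820·25.8849 - 25·25.8849 - 2·25.8849² = 1675.0691.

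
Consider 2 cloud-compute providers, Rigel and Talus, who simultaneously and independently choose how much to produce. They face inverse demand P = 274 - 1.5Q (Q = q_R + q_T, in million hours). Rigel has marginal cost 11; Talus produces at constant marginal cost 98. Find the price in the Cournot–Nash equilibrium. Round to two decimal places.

127.67

Rigel's profit: π_R = (274 - 1.5Q)q_R - (11q_R). Setting ∂π_R/∂q_R = 0: 263 - 3q_R - (3/2)(q_T) = 0.
Talus's first-order condition: 176 - 3q_T - (3/2)(q_R) = 0.
Best responses: q_R = (263 - (3/2)q_T)/3, q_T = (176 - (3/2)q_R)/3.
Substituting one into the other gives q_R = 700/9 and q_T = 178/9.
Total output Q = 878/9, so price P = 274 - (3/2)·(878/9) = 383/3.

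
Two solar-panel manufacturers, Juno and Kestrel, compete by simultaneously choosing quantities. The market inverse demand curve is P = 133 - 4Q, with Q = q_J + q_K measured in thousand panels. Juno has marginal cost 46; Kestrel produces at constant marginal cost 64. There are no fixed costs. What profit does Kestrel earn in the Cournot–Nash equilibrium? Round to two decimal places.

72.25

Juno's profit: π_J = (133 - 4Q)q_J - (46q_J). Setting ∂π_J/∂q_J = 0: 87 - 8q_J - 4(q_K) = 0.
Kestrel's profit: π_K = (133 - 4Q)q_K - (64q_K). Setting ∂π_K/∂q_K = 0: 69 - 8q_K - 4(q_J) = 0.
So q_J = (87 - 4q_K)/8 and q_K = (69 - 4q_J)/8.
Solving the pair: q_J = 35/4, q_K = 17/4.
Price P = 133 - 4·13 = 81.
Kestrel's profit: (81 - 64)·(17/4) = 289/4.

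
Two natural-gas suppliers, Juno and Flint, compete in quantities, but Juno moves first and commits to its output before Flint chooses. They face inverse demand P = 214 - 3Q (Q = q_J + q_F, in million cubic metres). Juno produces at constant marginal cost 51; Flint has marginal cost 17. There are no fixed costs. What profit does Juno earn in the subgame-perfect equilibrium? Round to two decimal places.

The follower Flint best-responds to any q_J: π_F = (214 - 3Q)q_F - 17q_F.
∂π_F/∂q_F = 197 - 3q_J - 6q_F = 0 gives the reaction function q_F = (197 - 3q_J)/6.
The leader anticipates this reaction. Substituting into P = 214 - 3Q gives P = 231/2 - (3/2)q_J, so π_J = (231/2 - (3/2)q_J)q_J - 51q_J.
Maximising: ∂π_J/∂q_J = 129/2 - 3q_J = 0, giving q_J = 43/2.
Then q_F = (197 - 3·(43/2))/6 = 265/12.
Price P = 214 - 3·(523/12) = 333/4.
Juno's profit: (333/4 - 51)·(43/2) = 693.3750.

693.38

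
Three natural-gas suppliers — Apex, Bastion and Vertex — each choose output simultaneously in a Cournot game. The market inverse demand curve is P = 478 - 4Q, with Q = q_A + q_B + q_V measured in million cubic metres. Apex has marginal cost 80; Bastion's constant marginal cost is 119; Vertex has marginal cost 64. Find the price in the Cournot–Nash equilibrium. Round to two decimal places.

Apex's profit: π_A = (478 - 4Q)q_A - (80q_A). Setting ∂π_A/∂q_A = 0: 398 - 8q_A - 4(q_B + q_V) = 0.
Bastion's first-order condition: 359 - 8q_B - 4(q_A + q_V) = 0.
Vertex's profit: π_V = (478 - 4Q)q_V - (64q_V). Setting ∂π_V/∂q_V = 0: 414 - 8q_V - 4(q_A + q_B) = 0.
Adding the 3 conditions: 1171 − 8Q − 8Q = 0, i.e. Q = 1171/16.
Back-substituting: q_A = (398 − 1171/4)/4 = 421/16, q_B = (359 − 1171/4)/4 = 265/16, q_V = (414 − 1171/4)/4 = 485/16.
Total output Q = 1171/16, so price P = 478 - 4·(1171/16) = 741/4.

185.25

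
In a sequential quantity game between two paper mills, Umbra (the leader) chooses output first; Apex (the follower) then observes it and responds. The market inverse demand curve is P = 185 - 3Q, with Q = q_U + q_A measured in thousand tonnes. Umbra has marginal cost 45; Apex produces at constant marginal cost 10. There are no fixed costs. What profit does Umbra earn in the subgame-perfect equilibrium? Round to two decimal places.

459.38

Solve by backward induction. Given q_U, the follower Apex maximises π_A = (185 - 3q_U - 3q_A)q_A - 10q_A.
∂π_A/∂q_A = 175 - 3q_U - 6q_A = 0 gives the reaction function q_A = (175 - 3q_U)/6.
Umbra substitutes q_A(q_U) into its own profit: π_U = q_U(185 - 3q_U - (175 - 3q_U)/2) - 45q_U = (195/2 - (3/2)q_U)q_U - 45q_U.
Leader FOC: 105/2 - 3q_U = 0, so q_U = 35/2.
Then q_A = (175 - 3·(35/2))/6 = 245/12.
Price P = 185 - 3·(455/12) = 285/4.
Umbra's profit: (285/4 - 45)·(35/2) = 459.3750.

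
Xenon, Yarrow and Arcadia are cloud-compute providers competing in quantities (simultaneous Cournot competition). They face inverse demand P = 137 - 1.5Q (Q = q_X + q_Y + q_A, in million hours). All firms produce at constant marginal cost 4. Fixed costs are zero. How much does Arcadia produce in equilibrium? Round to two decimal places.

22.17

A representative firm's profit is π_i = q_i(137 - 1.5Q) - 4q_i.
First-order condition (treating rivals' output as given): 133 - 3q_i - (3/2)·Σ_{j≠i} q_j = 0.
By symmetry each firm produces the same amount; substituting Σ_{j≠i} q_j = 2q_i yields q_i = 133/6.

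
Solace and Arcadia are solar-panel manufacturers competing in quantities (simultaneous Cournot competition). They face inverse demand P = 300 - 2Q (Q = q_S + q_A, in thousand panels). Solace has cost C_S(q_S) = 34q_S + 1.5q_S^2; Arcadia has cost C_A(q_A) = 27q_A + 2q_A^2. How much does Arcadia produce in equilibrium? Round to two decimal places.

Solace's profit: π_S = (300 - 2Q)q_S - (34q_S + (3/2)q_S²). Setting ∂π_S/∂q_S = 0: 266 - 7q_S - 2(q_A) = 0.
Arcadia's first-order condition: 273 - 8q_A - 2(q_S) = 0.
Rearranging gives the reaction functions q_S = (266 - 2q_A)/7 and q_A = (273 - 2q_S)/8.
Solving the pair: q_S = 791/26, q_A = 1379/52.

26.52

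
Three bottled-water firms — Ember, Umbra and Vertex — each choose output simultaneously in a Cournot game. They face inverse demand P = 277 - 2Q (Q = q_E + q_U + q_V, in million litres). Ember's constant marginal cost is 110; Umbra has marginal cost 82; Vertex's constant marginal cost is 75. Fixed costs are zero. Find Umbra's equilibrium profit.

Ember's profit: π_E = (277 - 2Q)q_E - (110q_E). Setting ∂π_E/∂q_E = 0: 167 - 4q_E - 2(q_U + q_V) = 0.
Umbra's first-order condition: 195 - 4q_U - 2(q_E + q_V) = 0.
Vertex's first-order condition: 202 - 4q_V - 2(q_E + q_U) = 0.
Adding the 3 conditions: 564 − 4Q − 4Q = 0, i.e. Q = 141/2.
Back-substituting: q_E = (167 − 141)/2 = 13, q_U = (195 − 141)/2 = 27, q_V = (202 − 141)/2 = 61/2.
Price P = 277 - 2·(141/2) = 136.
Umbra's profit: (136 - 82)·27 = 1458.

1458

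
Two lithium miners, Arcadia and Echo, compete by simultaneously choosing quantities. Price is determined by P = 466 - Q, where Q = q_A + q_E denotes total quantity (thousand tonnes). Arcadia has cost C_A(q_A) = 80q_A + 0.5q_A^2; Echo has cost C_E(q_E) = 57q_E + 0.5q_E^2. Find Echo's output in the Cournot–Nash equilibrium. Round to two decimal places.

Arcadia's profit: π_A = (466 - Q)q_A - (80q_A + (1/2)q_A²). Setting ∂π_A/∂q_A = 0: 386 - 3q_A - (q_E) = 0.
Echo's first-order condition: 409 - 3q_E - (q_A) = 0.
So q_A = (386 - q_E)/3 and q_E = (409 - q_A)/3.
Substituting one into the other gives q_A = 749/8 and q_E = 841/8.

105.13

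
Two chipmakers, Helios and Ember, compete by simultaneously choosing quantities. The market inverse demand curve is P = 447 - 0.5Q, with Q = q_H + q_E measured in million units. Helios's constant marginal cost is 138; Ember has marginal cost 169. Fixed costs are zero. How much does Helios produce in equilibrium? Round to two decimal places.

Helios's profit: π_H = (447 - 0.5Q)q_H - (138q_H). Setting ∂π_H/∂q_H = 0: 309 - q_H - (1/2)(q_E) = 0.
Ember's first-order condition: 278 - q_E - (1/2)(q_H) = 0.
Rearranging gives the reaction functions q_H = (309 - (1/2)q_E) and q_E = (278 - (1/2)q_H).
Solving the pair: q_H = 680/3, q_E = 494/3.

226.67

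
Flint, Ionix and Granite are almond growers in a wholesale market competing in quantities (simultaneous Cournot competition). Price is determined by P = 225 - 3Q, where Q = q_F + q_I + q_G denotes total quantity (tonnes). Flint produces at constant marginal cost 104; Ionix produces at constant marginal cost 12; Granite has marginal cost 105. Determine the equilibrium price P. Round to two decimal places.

111.50

Flint's profit: π_F = (225 - 3Q)q_F - (104q_F). Setting ∂π_F/∂q_F = 0: 121 - 6q_F - 3(q_I + q_G) = 0.
Ionix's profit: π_I = (225 - 3Q)q_I - (12q_I). Setting ∂π_I/∂q_I = 0: 213 - 6q_I - 3(q_F + q_G) = 0.
Granite's first-order condition: 120 - 6q_G - 3(q_F + q_I) = 0.
Adding the 3 first-order conditions: 454 − 12Q = 0, so Q = 227/6.
Back-substituting: q_F = (121 − 227/2)/3 = 5/2, q_I = (213 − 227/2)/3 = 199/6, q_G = (120 − 227/2)/3 = 13/6.
Total output Q = 227/6, so price P = 225 - 3·(227/6) = 223/2.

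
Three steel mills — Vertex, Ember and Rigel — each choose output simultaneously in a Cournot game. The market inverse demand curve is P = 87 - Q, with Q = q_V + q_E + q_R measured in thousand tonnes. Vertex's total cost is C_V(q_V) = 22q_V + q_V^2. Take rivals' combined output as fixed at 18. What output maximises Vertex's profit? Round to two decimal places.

11.75

With rivals' combined output fixed at 18, Vertex's profit is π_V = (87 - 18 - q_V)q_V - (22q_V + q_V²) = (69 - q_V)q_V - (22q_V + q_V²).
∂π_V/∂q_V = 47 - 4q_V = 0, so q_V = 47/4.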